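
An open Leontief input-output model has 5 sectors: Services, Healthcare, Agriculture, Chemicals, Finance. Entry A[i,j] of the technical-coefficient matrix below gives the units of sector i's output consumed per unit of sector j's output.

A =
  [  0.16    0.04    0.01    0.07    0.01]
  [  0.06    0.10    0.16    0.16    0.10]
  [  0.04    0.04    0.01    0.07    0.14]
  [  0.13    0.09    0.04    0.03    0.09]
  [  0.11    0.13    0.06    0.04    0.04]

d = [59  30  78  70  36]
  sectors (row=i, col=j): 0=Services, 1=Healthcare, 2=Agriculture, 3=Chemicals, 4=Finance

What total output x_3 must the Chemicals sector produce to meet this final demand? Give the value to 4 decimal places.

101.8598

Form M = I − A:
  [  0.84   -0.04   -0.01   -0.07   -0.01]
  [ -0.06    0.90   -0.16   -0.16   -0.10]
  [ -0.04   -0.04    0.99   -0.07   -0.14]
  [ -0.13   -0.09   -0.04    0.97   -0.09]
  [ -0.11   -0.13   -0.06   -0.04    0.96]
Leontief inverse L = M⁻¹:
  [  1.2174    0.0707    0.0299    0.1031    0.0341]
  [  0.1523    1.1755    0.2114    0.2274    0.1762]
  [  0.0939    0.0854    1.0394    0.1029    0.1711]
  [  0.1973    0.1386    0.0758    1.0788    0.1287]
  [  0.1742    0.1784    0.1002    0.0940    1.0855]
Total output x = L · d:
  x_0 = 1.2174·59 + 0.0707·30 + 0.0299·78 + 0.1031·70 + 0.0341·36 = 84.7219
  x_1 = 0.1523·59 + 1.1755·30 + 0.2114·78 + 0.2274·70 + 0.1762·36 = 82.9966
  x_2 = 0.0939·59 + 0.0854·30 + 1.0394·78 + 0.1029·70 + 0.1711·36 = 102.5383
  x_3 = 0.1973·59 + 0.1386·30 + 0.0758·78 + 1.0788·70 + 0.1287·36 = 101.8598
  x_4 = 0.1742·59 + 0.1784·30 + 0.1002·78 + 0.0940·70 + 1.0855·36 = 69.0997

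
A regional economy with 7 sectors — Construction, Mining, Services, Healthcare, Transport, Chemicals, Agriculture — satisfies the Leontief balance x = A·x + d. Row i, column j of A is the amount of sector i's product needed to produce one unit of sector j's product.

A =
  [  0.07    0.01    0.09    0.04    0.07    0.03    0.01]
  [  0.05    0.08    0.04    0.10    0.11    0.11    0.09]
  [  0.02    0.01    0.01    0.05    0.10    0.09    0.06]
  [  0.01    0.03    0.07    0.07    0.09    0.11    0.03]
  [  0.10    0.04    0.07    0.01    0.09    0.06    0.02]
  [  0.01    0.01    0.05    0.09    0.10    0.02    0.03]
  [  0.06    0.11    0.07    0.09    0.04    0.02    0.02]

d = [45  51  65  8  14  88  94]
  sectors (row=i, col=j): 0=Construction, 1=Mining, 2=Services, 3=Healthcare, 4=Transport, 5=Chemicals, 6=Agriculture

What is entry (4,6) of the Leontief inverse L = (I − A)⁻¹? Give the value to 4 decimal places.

L[4,6] = 0.0410

Form M = I − A:
  [  0.93   -0.01   -0.09   -0.04   -0.07   -0.03   -0.01]
  [ -0.05    0.92   -0.04   -0.10   -0.11   -0.11   -0.09]
  [ -0.02   -0.01    0.99   -0.05   -0.10   -0.09   -0.06]
  [ -0.01   -0.03   -0.07    0.93   -0.09   -0.11   -0.03]
  [ -0.10   -0.04   -0.07   -0.01    0.91   -0.06   -0.02]
  [ -0.01   -0.01   -0.05   -0.09   -0.10    0.98   -0.03]
  [ -0.06   -0.11   -0.07   -0.09   -0.04   -0.02    0.98]
Leontief inverse L = M⁻¹:
  [  1.0946    0.0242    0.1183    0.0659    0.1146    0.0620    0.0269]
  [  0.0945    1.1193    0.0961    0.1600    0.1930    0.1697    0.1237]
  [  0.0470    0.0314    1.0433    0.0821    0.1468    0.1205    0.0764]
  [  0.0382    0.0523    0.1061    1.1097    0.1497    0.1516    0.0533]
  [  0.1327    0.0597    0.1063    0.0434    1.1447    0.0963    0.0410]
  [  0.0344    0.0284    0.0793    0.1169    0.1443    1.0548    0.0466]
  [  0.0906    0.1372    0.1082    0.1339    0.1026    0.0708    1.0489]
Total output x = L · d:
  x_0 = 1.0946·45 + 0.0242·51 + 0.1183·65 + 0.0659·8 + 0.1146·14 + 0.0620·88 + 0.0269·94 = 68.2972
  x_1 = 0.0945·45 + 1.1193·51 + 0.0961·65 + 0.1600·8 + 0.1930·14 + 0.1697·88 + 0.1237·94 = 98.1203
  x_2 = 0.0470·45 + 0.0314·51 + 1.0433·65 + 0.0821·8 + 0.1468·14 + 0.1205·88 + 0.0764·94 = 92.0356
  x_3 = 0.0382·45 + 0.0523·51 + 0.1061·65 + 1.1097·8 + 0.1497·14 + 0.1516·88 + 0.0533·94 = 40.6058
  x_4 = 0.1327·45 + 0.0597·51 + 0.1063·65 + 0.0434·8 + 1.1447·14 + 0.0963·88 + 0.0410·94 = 44.6273
  x_5 = 0.0344·45 + 0.0284·51 + 0.0793·65 + 0.1169·8 + 0.1443·14 + 1.0548·88 + 0.0466·94 = 108.3129
  x_6 = 0.0906·45 + 0.1372·51 + 0.1082·65 + 0.1339·8 + 0.1026·14 + 0.0708·88 + 1.0489·94 = 125.4484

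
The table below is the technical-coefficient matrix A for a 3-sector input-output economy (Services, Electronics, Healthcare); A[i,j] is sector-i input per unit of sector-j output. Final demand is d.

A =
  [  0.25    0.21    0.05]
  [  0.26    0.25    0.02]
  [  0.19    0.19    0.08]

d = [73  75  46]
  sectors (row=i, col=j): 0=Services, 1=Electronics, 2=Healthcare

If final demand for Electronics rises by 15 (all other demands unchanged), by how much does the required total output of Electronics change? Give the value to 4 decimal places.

Form M = I − A:
  [  0.75   -0.21   -0.05]
  [ -0.26    0.75   -0.02]
  [ -0.19   -0.19    0.92]
Leontief inverse L = M⁻¹:
  [  1.5114    0.4465    0.0918]
  [  0.5352    1.4988    0.0617]
  [  0.4227    0.4017    1.1187]
Total output x = L · d:
  x_0 = 1.5114·73 + 0.4465·75 + 0.0918·46 = 148.0388
  x_1 = 0.5352·73 + 1.4988·75 + 0.0617·46 = 154.3186
  x_2 = 0.4227·73 + 0.4017·75 + 1.1187·46 = 112.4434
Δx_1 = L[1,1] · Δd_1 = 1.4988 · 15 = 22.4822

22.4822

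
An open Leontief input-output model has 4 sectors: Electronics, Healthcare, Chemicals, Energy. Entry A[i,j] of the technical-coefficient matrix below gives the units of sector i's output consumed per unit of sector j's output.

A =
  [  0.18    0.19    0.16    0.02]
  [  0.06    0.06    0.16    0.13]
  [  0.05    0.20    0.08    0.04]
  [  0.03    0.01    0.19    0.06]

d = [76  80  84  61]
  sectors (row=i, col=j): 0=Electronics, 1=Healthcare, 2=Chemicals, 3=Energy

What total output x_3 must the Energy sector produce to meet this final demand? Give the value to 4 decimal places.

Form M = I − A:
  [  0.82   -0.19   -0.16   -0.02]
  [ -0.06    0.94   -0.16   -0.13]
  [ -0.05   -0.20    0.92   -0.04]
  [ -0.03   -0.01   -0.19    0.94]
Leontief inverse L = M⁻¹:
  [  1.2637    0.3185    0.2924    0.0834]
  [  0.1051    1.1405    0.2519    0.1707]
  [  0.0941    0.2686    1.1684    0.0889]
  [  0.0605    0.0766    0.2482    1.0863]
Total output x = L · d:
  x_0 = 1.2637·76 + 0.3185·80 + 0.2924·84 + 0.0834·61 = 151.1701
  x_1 = 0.1051·76 + 1.1405·80 + 0.2519·84 + 0.1707·61 = 130.7886
  x_2 = 0.0941·76 + 0.2686·80 + 1.1684·84 + 0.0889·61 = 132.2060
  x_3 = 0.0605·76 + 0.0766·80 + 0.2482·84 + 1.0863·61 = 97.8320

97.8320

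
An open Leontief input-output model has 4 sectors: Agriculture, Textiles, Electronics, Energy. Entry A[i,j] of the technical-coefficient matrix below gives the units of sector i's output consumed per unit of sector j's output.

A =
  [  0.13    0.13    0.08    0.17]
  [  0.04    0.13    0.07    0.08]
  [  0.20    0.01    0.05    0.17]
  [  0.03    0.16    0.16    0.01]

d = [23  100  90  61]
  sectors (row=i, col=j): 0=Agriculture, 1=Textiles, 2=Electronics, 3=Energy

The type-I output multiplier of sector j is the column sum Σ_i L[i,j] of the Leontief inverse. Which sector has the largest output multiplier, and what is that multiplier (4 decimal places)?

Textiles (1.7302)

Form M = I − A:
  [  0.87   -0.13   -0.08   -0.17]
  [ -0.04    0.87   -0.07   -0.08]
  [ -0.20   -0.01    0.95   -0.17]
  [ -0.03   -0.16   -0.16    0.99]
Leontief inverse L = M⁻¹:
  [  1.2057    0.2286    0.1610    0.2532]
  [  0.0860    1.1877    0.1168    0.1308]
  [  0.2716    0.0991    1.1245    0.2477]
  [  0.0943    0.2149    0.2055    1.0789]
Total output x = L · d:
  x_0 = 1.2057·23 + 0.2286·100 + 0.1610·90 + 0.2532·61 = 80.5203
  x_1 = 0.0860·23 + 1.1877·100 + 0.1168·90 + 0.1308·61 = 139.2316
  x_2 = 0.2716·23 + 0.0991·100 + 1.1245·90 + 0.2477·61 = 132.4747
  x_3 = 0.0943·23 + 0.2149·100 + 0.2055·90 + 1.0789·61 = 107.9683
Output multipliers (column sums of L):
  Agriculture: 1.6576
  Textiles: 1.7302
  Electronics: 1.6078
  Energy: 1.7106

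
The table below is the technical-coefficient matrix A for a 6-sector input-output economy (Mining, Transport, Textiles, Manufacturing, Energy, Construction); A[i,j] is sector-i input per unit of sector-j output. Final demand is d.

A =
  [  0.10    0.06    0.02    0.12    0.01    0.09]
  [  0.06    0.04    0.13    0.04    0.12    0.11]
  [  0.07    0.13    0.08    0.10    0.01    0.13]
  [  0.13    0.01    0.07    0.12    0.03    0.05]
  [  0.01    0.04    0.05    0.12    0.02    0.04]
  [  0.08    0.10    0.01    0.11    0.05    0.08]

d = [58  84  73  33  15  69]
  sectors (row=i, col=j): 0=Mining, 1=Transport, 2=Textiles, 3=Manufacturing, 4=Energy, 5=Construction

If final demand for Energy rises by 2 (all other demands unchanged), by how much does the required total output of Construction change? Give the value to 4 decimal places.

0.1659

Form M = I − A:
  [  0.90   -0.06   -0.02   -0.12   -0.01   -0.09]
  [ -0.06    0.96   -0.13   -0.04   -0.12   -0.11]
  [ -0.07   -0.13    0.92   -0.10   -0.01   -0.13]
  [ -0.13   -0.01   -0.07    0.88   -0.03   -0.05]
  [ -0.01   -0.04   -0.05   -0.12    0.98   -0.04]
  [ -0.08   -0.10   -0.01   -0.11   -0.05    0.92]
Leontief inverse L = M⁻¹:
  [  1.1635    0.0993    0.0577    0.1932    0.0380    0.1460]
  [  0.1240    1.1002    0.1783    0.1306    0.1511    0.1825]
  [  0.1480    0.1893    1.1366    0.1915    0.0529    0.2104]
  [  0.1950    0.0525    0.1068    1.1980    0.0517    0.1078]
  [  0.0542    0.0677    0.0811    0.1713    1.0394    0.0794]
  [  0.1425    0.1402    0.0539    0.1856    0.0830    1.1390]
Total output x = L · d:
  x_0 = 1.1635·58 + 0.0993·84 + 0.0577·73 + 0.1932·33 + 0.0380·15 + 0.1460·69 = 97.0568
  x_1 = 0.1240·58 + 1.1002·84 + 0.1783·73 + 0.1306·33 + 0.1511·15 + 0.1825·69 = 131.7984
  x_2 = 0.1480·58 + 0.1893·84 + 1.1366·73 + 0.1915·33 + 0.0529·15 + 0.2104·69 = 129.0888
  x_3 = 0.1950·58 + 0.0525·84 + 0.1068·73 + 1.1980·33 + 0.0517·15 + 0.1078·69 = 71.2648
  x_4 = 0.0542·58 + 0.0677·84 + 0.0811·73 + 0.1713·33 + 1.0394·15 + 0.0794·69 = 41.4760
  x_5 = 0.1425·58 + 0.1402·84 + 0.0539·73 + 0.1856·33 + 0.0830·15 + 1.1390·69 = 109.9437
Δx_5 = L[5,4] · Δd_4 = 0.0830 · 2 = 0.1659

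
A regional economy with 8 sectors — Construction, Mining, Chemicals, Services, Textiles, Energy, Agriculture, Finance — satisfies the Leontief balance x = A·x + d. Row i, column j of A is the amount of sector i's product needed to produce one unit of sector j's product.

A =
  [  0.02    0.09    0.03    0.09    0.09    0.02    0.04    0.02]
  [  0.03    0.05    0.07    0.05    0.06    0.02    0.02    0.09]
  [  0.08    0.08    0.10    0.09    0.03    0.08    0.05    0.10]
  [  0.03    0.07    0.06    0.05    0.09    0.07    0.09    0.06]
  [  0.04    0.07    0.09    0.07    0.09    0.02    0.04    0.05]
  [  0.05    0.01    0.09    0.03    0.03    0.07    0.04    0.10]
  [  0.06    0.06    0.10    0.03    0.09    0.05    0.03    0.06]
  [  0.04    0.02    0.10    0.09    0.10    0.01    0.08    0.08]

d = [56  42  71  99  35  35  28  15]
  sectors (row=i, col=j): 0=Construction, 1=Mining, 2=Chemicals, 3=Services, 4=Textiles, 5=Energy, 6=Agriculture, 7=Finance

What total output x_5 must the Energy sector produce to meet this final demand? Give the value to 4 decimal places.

73.7216

Form M = I − A:
  [  0.98   -0.09   -0.03   -0.09   -0.09   -0.02   -0.04   -0.02]
  [ -0.03    0.95   -0.07   -0.05   -0.06   -0.02   -0.02   -0.09]
  [ -0.08   -0.08    0.90   -0.09   -0.03   -0.08   -0.05   -0.10]
  [ -0.03   -0.07   -0.06    0.95   -0.09   -0.07   -0.09   -0.06]
  [ -0.04   -0.07   -0.09   -0.07    0.91   -0.02   -0.04   -0.05]
  [ -0.05   -0.01   -0.09   -0.03   -0.03    0.93   -0.04   -0.10]
  [ -0.06   -0.06   -0.10   -0.03   -0.09   -0.05    0.97   -0.06]
  [ -0.04   -0.02   -0.10   -0.09   -0.10   -0.01   -0.08    0.92]
Leontief inverse L = M⁻¹:
  [  1.0527    0.1354    0.0916    0.1375    0.1472    0.0519    0.0780    0.0738]
  [  0.0646    1.0936    0.1337    0.1023    0.1167    0.0514    0.0605    0.1455]
  [  0.1330    0.1464    1.1957    0.1673    0.1145    0.1319    0.1112    0.1859]
  [  0.0760    0.1260    0.1442    1.1126    0.1626    0.1129    0.1387    0.1324]
  [  0.0815    0.1250    0.1652    0.1307    1.1567    0.0592    0.0862    0.1154]
  [  0.0891    0.0551    0.1597    0.0858    0.0886    1.1067    0.0836    0.1608]
  [  0.1028    0.1145    0.1767    0.0928    0.1560    0.0894    1.0759    0.1271]
  [  0.0878    0.0820    0.1860    0.1584    0.1776    0.0550    0.1342    1.1518]
Total output x = L · d:
  x_0 = 1.0527·56 + 0.1354·42 + 0.0916·71 + 0.1375·99 + 0.1472·35 + 0.0519·35 + 0.0780·28 + 0.0738·15 = 95.0071
  x_1 = 0.0646·56 + 1.0936·42 + 0.1337·71 + 0.1023·99 + 0.1167·35 + 0.0514·35 + 0.0605·28 + 0.1455·15 = 78.9222
  x_2 = 0.1330·56 + 0.1464·42 + 1.1957·71 + 0.1673·99 + 0.1145·35 + 0.1319·35 + 0.1112·28 + 0.1859·15 = 129.5849
  x_3 = 0.0760·56 + 0.1260·42 + 0.1442·71 + 1.1126·99 + 0.1626·35 + 0.1129·35 + 0.1387·28 + 0.1324·15 = 145.4382
  x_4 = 0.0815·56 + 0.1250·42 + 0.1652·71 + 0.1307·99 + 1.1567·35 + 0.0592·35 + 0.0862·28 + 0.1154·15 = 81.1880
  x_5 = 0.0891·56 + 0.0551·42 + 0.1597·71 + 0.0858·99 + 0.0886·35 + 1.1067·35 + 0.0836·28 + 0.1608·15 = 73.7216
  x_6 = 0.1028·56 + 0.1145·42 + 0.1767·71 + 0.0928·99 + 0.1560·35 + 0.0894·35 + 1.0759·28 + 0.1271·15 = 72.9240
  x_7 = 0.0878·56 + 0.0820·42 + 0.1860·71 + 0.1584·99 + 0.1776·35 + 0.0550·35 + 0.1342·28 + 1.1518·15 = 66.4311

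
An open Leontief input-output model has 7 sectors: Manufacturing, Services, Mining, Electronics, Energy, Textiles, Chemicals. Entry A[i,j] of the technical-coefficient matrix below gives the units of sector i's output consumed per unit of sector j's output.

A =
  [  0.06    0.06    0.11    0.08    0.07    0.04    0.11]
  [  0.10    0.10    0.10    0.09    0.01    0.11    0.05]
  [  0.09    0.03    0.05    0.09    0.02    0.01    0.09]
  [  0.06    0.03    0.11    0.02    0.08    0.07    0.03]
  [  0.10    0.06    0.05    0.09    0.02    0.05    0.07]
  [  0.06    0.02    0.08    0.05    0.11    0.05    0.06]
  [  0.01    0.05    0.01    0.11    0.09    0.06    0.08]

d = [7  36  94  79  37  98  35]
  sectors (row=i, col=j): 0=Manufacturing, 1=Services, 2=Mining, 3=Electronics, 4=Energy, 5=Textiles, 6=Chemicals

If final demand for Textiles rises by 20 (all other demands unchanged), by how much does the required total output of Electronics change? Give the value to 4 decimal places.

2.0897

Form M = I − A:
  [  0.94   -0.06   -0.11   -0.08   -0.07   -0.04   -0.11]
  [ -0.10    0.90   -0.10   -0.09   -0.01   -0.11   -0.05]
  [ -0.09   -0.03    0.95   -0.09   -0.02   -0.01   -0.09]
  [ -0.06   -0.03   -0.11    0.98   -0.08   -0.07   -0.03]
  [ -0.10   -0.06   -0.05   -0.09    0.98   -0.05   -0.07]
  [ -0.06   -0.02   -0.08   -0.05   -0.11    0.95   -0.06]
  [ -0.01   -0.05   -0.01   -0.11   -0.09   -0.06    0.92]
Leontief inverse L = M⁻¹:
  [  1.1224    0.1059    0.1749    0.1533    0.1238    0.0904    0.1774]
  [  0.1692    1.1490    0.1785    0.1643    0.0706    0.1655    0.1217]
  [  0.1321    0.0631    1.0996    0.1413    0.0621    0.0469    0.1392]
  [  0.1109    0.0635    0.1600    1.0756    0.1190    0.1045    0.0833]
  [  0.1517    0.0992    0.1108    0.1489    1.0689    0.0943    0.1267]
  [  0.1127    0.0564    0.1326    0.1091    0.1531    1.0887    0.1157]
  [  0.0583    0.0852    0.0622    0.1624    0.1346    0.1032    1.1269]
Total output x = L · d:
  x_0 = 1.1224·7 + 0.1059·36 + 0.1749·94 + 0.1533·79 + 0.1238·37 + 0.0904·98 + 0.1774·35 = 59.8599
  x_1 = 0.1692·7 + 1.1490·36 + 0.1785·94 + 0.1643·79 + 0.0706·37 + 0.1655·98 + 0.1217·35 = 95.4006
  x_2 = 0.1321·7 + 0.0631·36 + 1.0996·94 + 0.1413·79 + 0.0621·37 + 0.0469·98 + 0.1392·35 = 129.4865
  x_3 = 0.1109·7 + 0.0635·36 + 0.1600·94 + 1.0756·79 + 0.1190·37 + 0.1045·98 + 0.0833·35 = 120.6342
  x_4 = 0.1517·7 + 0.0992·36 + 0.1108·94 + 0.1489·79 + 1.0689·37 + 0.0943·98 + 0.1267·35 = 80.0257
  x_5 = 0.1127·7 + 0.0564·36 + 0.1326·94 + 0.1091·79 + 0.1531·37 + 1.0887·98 + 0.1157·35 = 140.3099
  x_6 = 0.0583·7 + 0.0852·36 + 0.0622·94 + 0.1624·79 + 0.1346·37 + 0.1032·98 + 1.1269·35 = 76.6893
Δx_3 = L[3,5] · Δd_5 = 0.1045 · 20 = 2.0897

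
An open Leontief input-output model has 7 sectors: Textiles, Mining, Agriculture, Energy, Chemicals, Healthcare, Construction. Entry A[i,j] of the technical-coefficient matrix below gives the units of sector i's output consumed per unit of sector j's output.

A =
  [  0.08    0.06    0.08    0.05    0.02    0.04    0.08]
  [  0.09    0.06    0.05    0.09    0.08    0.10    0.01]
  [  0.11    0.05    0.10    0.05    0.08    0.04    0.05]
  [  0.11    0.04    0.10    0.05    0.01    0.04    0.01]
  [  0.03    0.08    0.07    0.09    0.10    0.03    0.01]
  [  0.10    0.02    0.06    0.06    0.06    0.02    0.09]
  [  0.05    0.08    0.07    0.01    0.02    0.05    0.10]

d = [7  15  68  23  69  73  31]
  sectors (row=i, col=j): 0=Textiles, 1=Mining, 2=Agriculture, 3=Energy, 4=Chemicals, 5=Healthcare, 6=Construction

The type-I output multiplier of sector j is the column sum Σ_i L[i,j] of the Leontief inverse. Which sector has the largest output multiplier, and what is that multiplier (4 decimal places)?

Form M = I − A:
  [  0.92   -0.06   -0.08   -0.05   -0.02   -0.04   -0.08]
  [ -0.09    0.94   -0.05   -0.09   -0.08   -0.10   -0.01]
  [ -0.11   -0.05    0.90   -0.05   -0.08   -0.04   -0.05]
  [ -0.11   -0.04   -0.10    0.95   -0.01   -0.04   -0.01]
  [ -0.03   -0.08   -0.07   -0.09    0.90   -0.03   -0.01]
  [ -0.10   -0.02   -0.06   -0.06   -0.06    0.98   -0.09]
  [ -0.05   -0.08   -0.07   -0.01   -0.02   -0.05    0.90]
Leontief inverse L = M⁻¹:
  [  1.1396    0.1000    0.1350    0.0876    0.0547    0.0735    0.1188]
  [  0.1597    1.1036    0.1135    0.1397    0.1234    0.1358    0.0493]
  [  0.1780    0.0975    1.1652    0.0976    0.1245    0.0773    0.0918]
  [  0.1660    0.0734    0.1505    1.0849    0.0411    0.0682    0.0433]
  [  0.0890    0.1197    0.1254    0.1351    1.1414    0.0633    0.0367]
  [  0.1556    0.0614    0.1153    0.0966    0.0931    1.0511    0.1281]
  [  0.1038    0.1181    0.1191    0.0453    0.0547    0.0827    1.1376]
Total output x = L · d:
  x_0 = 1.1396·7 + 0.1000·15 + 0.1350·68 + 0.0876·23 + 0.0547·69 + 0.0735·73 + 0.1188·31 = 33.5011
  x_1 = 0.1597·7 + 1.1036·15 + 0.1135·68 + 0.1397·23 + 0.1234·69 + 0.1358·73 + 0.0493·31 = 48.5585
  x_2 = 0.1780·7 + 0.0975·15 + 1.1652·68 + 0.0976·23 + 0.1245·69 + 0.0773·73 + 0.0918·31 = 101.2586
  x_3 = 0.1660·7 + 0.0734·15 + 0.1505·68 + 1.0849·23 + 0.0411·69 + 0.0682·73 + 0.0433·31 = 46.6043
  x_4 = 0.0890·7 + 0.1197·15 + 0.1254·68 + 0.1351·23 + 1.1414·69 + 0.0633·73 + 0.0367·31 = 98.5725
  x_5 = 0.1556·7 + 0.0614·15 + 0.1153·68 + 0.0966·23 + 0.0931·69 + 1.0511·73 + 0.1281·31 = 99.1958
  x_6 = 0.1038·7 + 0.1181·15 + 0.1191·68 + 0.0453·23 + 0.0547·69 + 0.0827·73 + 1.1376·31 = 56.7168
Output multipliers (column sums of L):
  Textiles: 1.9916
  Mining: 1.6737
  Agriculture: 1.9239
  Energy: 1.6869
  Chemicals: 1.6330
  Healthcare: 1.5518
  Construction: 1.6057

Textiles (1.9916)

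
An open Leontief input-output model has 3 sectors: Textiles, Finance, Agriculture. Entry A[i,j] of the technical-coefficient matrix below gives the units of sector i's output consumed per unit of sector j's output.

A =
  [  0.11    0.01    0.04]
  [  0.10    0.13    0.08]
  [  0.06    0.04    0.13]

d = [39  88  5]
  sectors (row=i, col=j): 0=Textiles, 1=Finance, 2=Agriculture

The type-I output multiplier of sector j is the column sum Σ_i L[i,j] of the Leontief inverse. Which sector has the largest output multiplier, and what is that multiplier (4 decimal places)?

Form M = I − A:
  [  0.89   -0.01   -0.04]
  [ -0.10    0.87   -0.08]
  [ -0.06   -0.04    0.87]
Leontief inverse L = M⁻¹:
  [  1.1289    0.0154    0.0533]
  [  0.1375    1.1562    0.1126]
  [  0.0842    0.0542    1.1583]
Total output x = L · d:
  x_0 = 1.1289·39 + 0.0154·88 + 0.0533·5 = 45.6523
  x_1 = 0.1375·39 + 1.1562·88 + 0.1126·5 = 107.6700
  x_2 = 0.0842·39 + 0.0542·88 + 1.1583·5 = 13.8459
Output multipliers (column sums of L):
  Textiles: 1.3506
  Finance: 1.2258
  Agriculture: 1.3242

Textiles (1.3506)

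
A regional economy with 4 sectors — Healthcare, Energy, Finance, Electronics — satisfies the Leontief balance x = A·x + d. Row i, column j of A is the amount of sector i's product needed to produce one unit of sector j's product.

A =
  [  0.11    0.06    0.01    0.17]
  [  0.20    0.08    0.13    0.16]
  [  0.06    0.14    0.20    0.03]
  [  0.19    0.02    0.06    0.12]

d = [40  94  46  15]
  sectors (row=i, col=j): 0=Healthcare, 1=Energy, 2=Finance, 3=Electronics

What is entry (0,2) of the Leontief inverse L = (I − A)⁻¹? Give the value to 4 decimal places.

Form M = I − A:
  [  0.89   -0.06   -0.01   -0.17]
  [ -0.20    0.92   -0.13   -0.16]
  [ -0.06   -0.14    0.80   -0.03]
  [ -0.19   -0.02   -0.06    0.88]
Leontief inverse L = M⁻¹:
  [  1.2008    0.0911    0.0486    0.2502]
  [  0.3317    1.1469    0.2115    0.2798]
  [  0.1585    0.2098    1.2945    0.1129]
  [  0.2776    0.0600    0.1036    1.2044]
Total output x = L · d:
  x_0 = 1.2008·40 + 0.0911·94 + 0.0486·46 + 0.2502·15 = 62.5858
  x_1 = 0.3317·40 + 1.1469·94 + 0.2115·46 + 0.2798·15 = 134.9991
  x_2 = 0.1585·40 + 0.2098·94 + 1.2945·46 + 0.1129·15 = 87.3030
  x_3 = 0.2776·40 + 0.0600·94 + 0.1036·46 + 1.2044·15 = 39.5789

L[0,2] = 0.0486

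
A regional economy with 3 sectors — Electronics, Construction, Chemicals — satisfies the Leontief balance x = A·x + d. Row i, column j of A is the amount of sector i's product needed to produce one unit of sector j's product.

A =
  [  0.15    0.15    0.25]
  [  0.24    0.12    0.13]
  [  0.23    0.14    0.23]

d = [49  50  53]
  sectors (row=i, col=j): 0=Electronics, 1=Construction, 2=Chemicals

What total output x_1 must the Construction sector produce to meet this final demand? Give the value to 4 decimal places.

105.2810

Form M = I − A:
  [  0.85   -0.15   -0.25]
  [ -0.24    0.88   -0.13]
  [ -0.23   -0.14    0.77]
Leontief inverse L = M⁻¹:
  [  1.4051    0.3207    0.5104]
  [  0.4575    1.2721    0.3633]
  [  0.5029    0.3271    1.5172]
Total output x = L · d:
  x_0 = 1.4051·49 + 0.3207·50 + 0.5104·53 = 111.9343
  x_1 = 0.4575·49 + 1.2721·50 + 0.3633·53 = 105.2810
  x_2 = 0.5029·49 + 0.3271·50 + 1.5172·53 = 121.4081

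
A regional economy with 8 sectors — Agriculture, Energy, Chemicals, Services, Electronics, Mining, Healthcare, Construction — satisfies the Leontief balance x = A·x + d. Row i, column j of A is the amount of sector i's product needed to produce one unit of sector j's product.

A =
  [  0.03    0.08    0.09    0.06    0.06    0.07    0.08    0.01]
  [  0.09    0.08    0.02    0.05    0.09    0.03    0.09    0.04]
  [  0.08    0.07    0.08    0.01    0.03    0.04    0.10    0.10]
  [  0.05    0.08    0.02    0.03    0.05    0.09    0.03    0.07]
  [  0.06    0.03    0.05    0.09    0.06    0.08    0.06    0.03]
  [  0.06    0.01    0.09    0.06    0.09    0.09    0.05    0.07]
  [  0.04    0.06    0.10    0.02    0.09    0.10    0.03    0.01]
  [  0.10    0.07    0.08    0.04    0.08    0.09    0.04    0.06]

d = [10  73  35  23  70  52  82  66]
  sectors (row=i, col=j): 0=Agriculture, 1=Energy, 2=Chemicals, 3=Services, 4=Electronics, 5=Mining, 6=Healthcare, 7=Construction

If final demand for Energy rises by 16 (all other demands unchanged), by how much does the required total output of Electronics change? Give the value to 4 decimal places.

Form M = I − A:
  [  0.97   -0.08   -0.09   -0.06   -0.06   -0.07   -0.08   -0.01]
  [ -0.09    0.92   -0.02   -0.05   -0.09   -0.03   -0.09   -0.04]
  [ -0.08   -0.07    0.92   -0.01   -0.03   -0.04   -0.10   -0.10]
  [ -0.05   -0.08   -0.02    0.97   -0.05   -0.09   -0.03   -0.07]
  [ -0.06   -0.03   -0.05   -0.09    0.94   -0.08   -0.06   -0.03]
  [ -0.06   -0.01   -0.09   -0.06   -0.09    0.91   -0.05   -0.07]
  [ -0.04   -0.06   -0.10   -0.02   -0.09   -0.10    0.97   -0.01]
  [ -0.10   -0.07   -0.08   -0.04   -0.08   -0.09   -0.04    0.94]
Leontief inverse L = M⁻¹:
  [  1.0886    0.1338    0.1516    0.1009    0.1236    0.1364    0.1379    0.0565]
  [  0.1473    1.1362    0.0823    0.0955    0.1563    0.0996    0.1471    0.0798]
  [  0.1450    0.1312    1.1521    0.0533    0.1003    0.1126    0.1626    0.1470]
  [  0.1038    0.1266    0.0751    1.0703    0.1095    0.1506    0.0802    0.1098]
  [  0.1139    0.0807    0.1097    0.1308    1.1204    0.1473    0.1122    0.0740]
  [  0.1241    0.0668    0.1614    0.1069    0.1579    1.1665    0.1113    0.1224]
  [  0.0962    0.1077    0.1601    0.0617    0.1492    0.1622    1.0871    0.0556]
  [  0.1692    0.1332    0.1551    0.0919    0.1548    0.1691    0.1094    1.1133]
Total output x = L · d:
  x_0 = 1.0886·10 + 0.1338·73 + 0.1516·35 + 0.1009·23 + 0.1236·70 + 0.1364·52 + 0.1379·82 + 0.0565·66 = 59.0579
  x_1 = 0.1473·10 + 1.1362·73 + 0.0823·35 + 0.0955·23 + 0.1563·70 + 0.0996·52 + 0.1471·82 + 0.0798·66 = 122.9413
  x_2 = 0.1450·10 + 0.1312·73 + 1.1521·35 + 0.0533·23 + 0.1003·70 + 0.1126·52 + 0.1626·82 + 0.1470·66 = 88.4822
  x_3 = 0.1038·10 + 0.1266·73 + 0.0751·35 + 1.0703·23 + 0.1095·70 + 0.1506·52 + 0.0802·82 + 0.1098·66 = 66.8473
  x_4 = 0.1139·10 + 0.0807·73 + 0.1097·35 + 0.1308·23 + 1.1204·70 + 0.1473·52 + 0.1122·82 + 0.0740·66 = 114.0500
  x_5 = 0.1241·10 + 0.0668·73 + 0.1614·35 + 0.1069·23 + 0.1579·70 + 1.1665·52 + 0.1113·82 + 0.1224·66 = 103.1440
  x_6 = 0.0962·10 + 0.1077·73 + 0.1601·35 + 0.0617·23 + 0.1492·70 + 0.1622·52 + 1.0871·82 + 0.0556·66 = 127.5394
  x_7 = 0.1692·10 + 0.1332·73 + 0.1551·35 + 0.0919·23 + 0.1548·70 + 0.1691·52 + 0.1094·82 + 1.1133·66 = 121.0348
Δx_4 = L[4,1] · Δd_1 = 0.0807 · 16 = 1.2913

1.2913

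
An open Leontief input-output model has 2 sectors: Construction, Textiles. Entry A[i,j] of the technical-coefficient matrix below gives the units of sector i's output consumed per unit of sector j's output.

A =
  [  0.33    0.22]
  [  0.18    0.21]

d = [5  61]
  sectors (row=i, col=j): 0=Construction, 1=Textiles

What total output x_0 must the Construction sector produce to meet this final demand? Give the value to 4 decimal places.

Form M = I − A:
  [  0.67   -0.22]
  [ -0.18    0.79]
Leontief inverse L = M⁻¹:
  [  1.6132    0.4493]
  [  0.3676    1.3682]
Total output x = L · d:
  x_0 = 1.6132·5 + 0.4493·61 = 35.4707
  x_1 = 0.3676·5 + 1.3682·61 = 85.2971

35.4707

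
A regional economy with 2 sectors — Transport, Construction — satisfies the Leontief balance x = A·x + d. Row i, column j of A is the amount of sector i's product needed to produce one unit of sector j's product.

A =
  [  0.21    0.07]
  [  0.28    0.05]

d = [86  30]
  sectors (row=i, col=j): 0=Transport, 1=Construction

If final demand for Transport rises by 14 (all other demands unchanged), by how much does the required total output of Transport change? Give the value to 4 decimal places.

18.1967

Form M = I − A:
  [  0.79   -0.07]
  [ -0.28    0.95]
Leontief inverse L = M⁻¹:
  [  1.2998    0.0958]
  [  0.3831    1.0809]
Total output x = L · d:
  x_0 = 1.2998·86 + 0.0958·30 = 114.6532
  x_1 = 0.3831·86 + 1.0809·30 = 65.3715
Δx_0 = L[0,0] · Δd_0 = 1.2998 · 14 = 18.1967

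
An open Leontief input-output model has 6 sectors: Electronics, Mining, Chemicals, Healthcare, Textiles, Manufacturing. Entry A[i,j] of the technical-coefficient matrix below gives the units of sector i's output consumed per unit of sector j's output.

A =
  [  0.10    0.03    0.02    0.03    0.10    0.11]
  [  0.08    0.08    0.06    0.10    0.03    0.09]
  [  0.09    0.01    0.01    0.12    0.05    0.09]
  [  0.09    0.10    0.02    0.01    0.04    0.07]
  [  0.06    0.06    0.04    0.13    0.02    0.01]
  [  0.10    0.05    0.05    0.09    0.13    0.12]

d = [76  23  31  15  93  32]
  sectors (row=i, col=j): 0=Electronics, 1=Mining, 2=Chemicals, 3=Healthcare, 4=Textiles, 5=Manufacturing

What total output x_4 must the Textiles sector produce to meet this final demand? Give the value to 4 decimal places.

113.8013

Form M = I − A:
  [  0.90   -0.03   -0.02   -0.03   -0.10   -0.11]
  [ -0.08    0.92   -0.06   -0.10   -0.03   -0.09]
  [ -0.09   -0.01    0.99   -0.12   -0.05   -0.09]
  [ -0.09   -0.10   -0.02    0.99   -0.04   -0.07]
  [ -0.06   -0.06   -0.04   -0.13    0.98   -0.01]
  [ -0.10   -0.05   -0.05   -0.09   -0.13    0.88]
Leontief inverse L = M⁻¹:
  [  1.1574    0.0656    0.0432    0.0812    0.1474    0.1639]
  [  0.1462    1.1229    0.0852    0.1528    0.0804    0.1549]
  [  0.1452    0.0471    1.0301    0.1593    0.0942    0.1421]
  [  0.1398    0.1313    0.0413    1.0539    0.0793    0.1199]
  [  0.1061    0.0931    0.0562    0.1623    1.0507    0.0534]
  [  0.1781    0.1011    0.0808    0.1587    0.1900    1.1920]
Total output x = L · d:
  x_0 = 1.1574·76 + 0.0656·23 + 0.0432·31 + 0.0812·15 + 0.1474·93 + 0.1639·32 = 110.9819
  x_1 = 0.1462·76 + 1.1229·23 + 0.0852·31 + 0.1528·15 + 0.0804·93 + 0.1549·32 = 54.3061
  x_2 = 0.1452·76 + 0.0471·23 + 1.0301·31 + 0.1593·15 + 0.0942·93 + 0.1421·32 = 59.7423
  x_3 = 0.1398·76 + 0.1313·23 + 0.0413·31 + 1.0539·15 + 0.0793·93 + 0.1199·32 = 41.9443
  x_4 = 0.1061·76 + 0.0931·23 + 0.0562·31 + 0.1623·15 + 1.0507·93 + 0.0534·32 = 113.8013
  x_5 = 0.1781·76 + 0.1011·23 + 0.0808·31 + 0.1587·15 + 0.1900·93 + 1.1920·32 = 76.5566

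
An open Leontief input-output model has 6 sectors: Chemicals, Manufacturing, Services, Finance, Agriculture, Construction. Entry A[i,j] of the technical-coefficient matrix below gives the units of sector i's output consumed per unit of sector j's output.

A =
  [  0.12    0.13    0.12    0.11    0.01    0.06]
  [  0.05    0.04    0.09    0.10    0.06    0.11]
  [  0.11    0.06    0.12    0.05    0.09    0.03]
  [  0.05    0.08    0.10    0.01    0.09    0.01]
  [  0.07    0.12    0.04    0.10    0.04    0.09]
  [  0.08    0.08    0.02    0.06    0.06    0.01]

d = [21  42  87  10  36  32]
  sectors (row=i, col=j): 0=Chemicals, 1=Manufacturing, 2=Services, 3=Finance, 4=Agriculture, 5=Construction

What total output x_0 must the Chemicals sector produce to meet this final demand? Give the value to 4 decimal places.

Form M = I − A:
  [  0.88   -0.13   -0.12   -0.11   -0.01   -0.06]
  [ -0.05    0.96   -0.09   -0.10   -0.06   -0.11]
  [ -0.11   -0.06    0.88   -0.05   -0.09   -0.03]
  [ -0.05   -0.08   -0.10    0.99   -0.09   -0.01]
  [ -0.07   -0.12   -0.04   -0.10    0.96   -0.09]
  [ -0.08   -0.08   -0.02   -0.06   -0.06    0.99]
Leontief inverse L = M⁻¹:
  [  1.2002    0.2084    0.2109    0.1787    0.0690    0.1104]
  [  0.1124    1.1048    0.1538    0.1516    0.1079    0.1456]
  [  0.1811    0.1321    1.1953    0.1123    0.1374    0.0755]
  [  0.1012    0.1312    0.1542    1.0580    0.1259    0.0475]
  [  0.1313    0.1845    0.1070    0.1565    1.0875    0.1321]
  [  0.1238    0.1279    0.0694    0.1026    0.0906    1.0432]
Total output x = L · d:
  x_0 = 1.2002·21 + 0.2084·42 + 0.2109·87 + 0.1787·10 + 0.0690·36 + 0.1104·32 = 60.1122
  x_1 = 0.1124·21 + 1.1048·42 + 0.1538·87 + 0.1516·10 + 0.1079·36 + 0.1456·32 = 72.1970
  x_2 = 0.1811·21 + 0.1321·42 + 1.1953·87 + 0.1123·10 + 0.1374·36 + 0.0755·32 = 121.8261
  x_3 = 0.1012·21 + 0.1312·42 + 0.1542·87 + 1.0580·10 + 0.1259·36 + 0.0475·32 = 37.6856
  x_4 = 0.1313·21 + 0.1845·42 + 0.1070·87 + 0.1565·10 + 1.0875·36 + 0.1321·32 = 64.7549
  x_5 = 0.1238·21 + 0.1279·42 + 0.0694·87 + 0.1026·10 + 0.0906·36 + 1.0432·32 = 51.6845

60.1122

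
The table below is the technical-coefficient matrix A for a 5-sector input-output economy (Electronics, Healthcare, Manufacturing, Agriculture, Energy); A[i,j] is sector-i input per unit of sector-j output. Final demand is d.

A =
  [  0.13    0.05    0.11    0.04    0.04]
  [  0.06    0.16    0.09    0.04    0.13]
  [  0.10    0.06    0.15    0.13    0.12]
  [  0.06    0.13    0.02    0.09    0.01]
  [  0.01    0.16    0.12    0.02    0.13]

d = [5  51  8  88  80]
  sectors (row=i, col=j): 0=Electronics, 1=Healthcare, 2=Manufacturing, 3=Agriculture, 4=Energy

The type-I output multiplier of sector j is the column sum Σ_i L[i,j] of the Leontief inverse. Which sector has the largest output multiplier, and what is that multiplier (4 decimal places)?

Healthcare (2.0094)

Form M = I − A:
  [  0.87   -0.05   -0.11   -0.04   -0.04]
  [ -0.06    0.84   -0.09   -0.04   -0.13]
  [ -0.10   -0.06    0.85   -0.13   -0.12]
  [ -0.06   -0.13   -0.02    0.91   -0.01]
  [ -0.01   -0.16   -0.12   -0.02    0.87]
Leontief inverse L = M⁻¹:
  [  1.1852    0.1153    0.1814    0.0852    0.0977]
  [  0.1172    1.2668    0.1827    0.0918    0.2209]
  [  0.1715    0.1699    1.2507    0.1982    0.2081]
  [  0.0993    0.1952    0.0678    1.1228    0.0560]
  [  0.0611    0.2622    0.2097    0.0710    1.2212]
Total output x = L · d:
  x_0 = 1.1852·5 + 0.1153·51 + 0.1814·8 + 0.0852·88 + 0.0977·80 = 28.5760
  x_1 = 0.1172·5 + 1.2668·51 + 0.1827·8 + 0.0918·88 + 0.2209·80 = 92.4047
  x_2 = 0.1715·5 + 0.1699·51 + 1.2507·8 + 0.1982·88 + 0.2081·80 = 53.6162
  x_3 = 0.0993·5 + 0.1952·51 + 0.0678·8 + 1.1228·88 + 0.0560·80 = 114.2775
  x_4 = 0.0611·5 + 0.2622·51 + 0.2097·8 + 0.0710·88 + 1.2212·80 = 119.2989
Output multipliers (column sums of L):
  Electronics: 1.6345
  Healthcare: 2.0094
  Manufacturing: 1.8923
  Agriculture: 1.5690
  Energy: 1.8039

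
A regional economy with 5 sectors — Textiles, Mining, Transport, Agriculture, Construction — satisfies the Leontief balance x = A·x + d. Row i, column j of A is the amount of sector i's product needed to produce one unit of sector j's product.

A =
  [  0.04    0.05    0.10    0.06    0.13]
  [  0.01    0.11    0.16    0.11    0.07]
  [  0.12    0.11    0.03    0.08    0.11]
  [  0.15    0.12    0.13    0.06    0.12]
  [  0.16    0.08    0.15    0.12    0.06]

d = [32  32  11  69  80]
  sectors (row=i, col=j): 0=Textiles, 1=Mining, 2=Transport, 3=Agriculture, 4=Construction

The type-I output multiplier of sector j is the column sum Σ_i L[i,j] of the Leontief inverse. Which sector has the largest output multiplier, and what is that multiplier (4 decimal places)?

Transport (2.0952)

Form M = I − A:
  [  0.96   -0.05   -0.10   -0.06   -0.13]
  [ -0.01    0.89   -0.16   -0.11   -0.07]
  [ -0.12   -0.11    0.97   -0.08   -0.11]
  [ -0.15   -0.12   -0.13    0.94   -0.12]
  [ -0.16   -0.08   -0.15   -0.12    0.94]
Leontief inverse L = M⁻¹:
  [  1.1193    0.1208    0.1835    0.1269    0.2015]
  [  0.1006    1.2008    0.2582    0.1890    0.1577]
  [  0.2006    0.1900    1.1340    0.1564    0.1946]
  [  0.2528    0.2220    0.2531    1.1567    0.2288]
  [  0.2634    0.1814    0.2665    0.2103    1.1718]
Total output x = L · d:
  x_0 = 1.1193·32 + 0.1208·32 + 0.1835·11 + 0.1269·69 + 0.2015·80 = 66.5727
  x_1 = 0.1006·32 + 1.2008·32 + 0.2582·11 + 0.1890·69 + 0.1577·80 = 70.1432
  x_2 = 0.2006·32 + 0.1900·32 + 1.1340·11 + 0.1564·69 + 0.1946·80 = 51.3276
  x_3 = 0.2528·32 + 0.2220·32 + 0.2531·11 + 1.1567·69 + 0.2288·80 = 116.0914
  x_4 = 0.2634·32 + 0.1814·32 + 0.2665·11 + 0.2103·69 + 1.1718·80 = 125.4183
Output multipliers (column sums of L):
  Textiles: 1.9366
  Mining: 1.9150
  Transport: 2.0952
  Agriculture: 1.8393
  Construction: 1.9543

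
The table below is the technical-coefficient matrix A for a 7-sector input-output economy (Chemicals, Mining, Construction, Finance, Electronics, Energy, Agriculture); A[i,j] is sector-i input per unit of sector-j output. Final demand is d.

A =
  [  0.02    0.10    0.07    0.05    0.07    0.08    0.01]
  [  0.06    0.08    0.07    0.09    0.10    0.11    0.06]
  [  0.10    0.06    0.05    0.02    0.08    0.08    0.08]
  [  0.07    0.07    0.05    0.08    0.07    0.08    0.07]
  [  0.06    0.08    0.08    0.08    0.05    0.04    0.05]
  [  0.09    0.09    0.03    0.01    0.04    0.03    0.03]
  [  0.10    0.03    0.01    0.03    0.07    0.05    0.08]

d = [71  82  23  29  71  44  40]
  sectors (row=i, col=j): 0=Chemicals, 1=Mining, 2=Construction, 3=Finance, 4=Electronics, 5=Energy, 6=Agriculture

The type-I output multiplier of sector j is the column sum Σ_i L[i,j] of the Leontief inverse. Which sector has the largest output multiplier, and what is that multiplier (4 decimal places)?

Mining (1.9189)

Form M = I − A:
  [  0.98   -0.10   -0.07   -0.05   -0.07   -0.08   -0.01]
  [ -0.06    0.92   -0.07   -0.09   -0.10   -0.11   -0.06]
  [ -0.10   -0.06    0.95   -0.02   -0.08   -0.08   -0.08]
  [ -0.07   -0.07   -0.05    0.92   -0.07   -0.08   -0.07]
  [ -0.06   -0.08   -0.08   -0.08    0.95   -0.04   -0.05]
  [ -0.09   -0.09   -0.03   -0.01   -0.04    0.97   -0.03]
  [ -0.10   -0.03   -0.01   -0.03   -0.07   -0.05    0.92]
Leontief inverse L = M⁻¹:
  [  1.0718    0.1552    0.1098    0.0893    0.1202    0.1299    0.0489]
  [  0.1317    1.1558    0.1233    0.1431    0.1681    0.1767    0.1133]
  [  0.1563    0.1218    1.0933    0.0614    0.1355    0.1338    0.1211]
  [  0.1308    0.1346    0.0953    1.1258    0.1291    0.1380    0.1157]
  [  0.1158    0.1385    0.1224    0.1228    1.1060    0.0959    0.0935]
  [  0.1270    0.1349    0.0628    0.0421    0.0814    1.0717    0.0582]
  [  0.1425    0.0781    0.0437    0.0634    0.1128    0.0914    1.1113]
Total output x = L · d:
  x_0 = 1.0718·71 + 0.1552·82 + 0.1098·23 + 0.0893·29 + 0.1202·71 + 0.1299·44 + 0.0489·40 = 110.1444
  x_1 = 0.1317·71 + 1.1558·82 + 0.1233·23 + 0.1431·29 + 0.1681·71 + 0.1767·44 + 0.1133·40 = 135.3502
  x_2 = 0.1563·71 + 0.1218·82 + 1.0933·23 + 0.0614·29 + 0.1355·71 + 0.1338·44 + 0.1211·40 = 68.3578
  x_3 = 0.1308·71 + 0.1346·82 + 0.0953·23 + 1.1258·29 + 0.1291·71 + 0.1380·44 + 0.1157·40 = 75.0256
  x_4 = 0.1158·71 + 0.1385·82 + 0.1224·23 + 0.1228·29 + 1.1060·71 + 0.0959·44 + 0.0935·40 = 112.4423
  x_5 = 0.1270·71 + 0.1349·82 + 0.0628·23 + 0.0421·29 + 0.0814·71 + 1.0717·44 + 0.0582·40 = 78.0089
  x_6 = 0.1425·71 + 0.0781·82 + 0.0437·23 + 0.0634·29 + 0.1128·71 + 0.0914·44 + 1.1113·40 = 75.8486
Output multipliers (column sums of L):
  Chemicals: 1.8758
  Mining: 1.9189
  Construction: 1.6505
  Finance: 1.6478
  Electronics: 1.8531
  Energy: 1.8374
  Agriculture: 1.6620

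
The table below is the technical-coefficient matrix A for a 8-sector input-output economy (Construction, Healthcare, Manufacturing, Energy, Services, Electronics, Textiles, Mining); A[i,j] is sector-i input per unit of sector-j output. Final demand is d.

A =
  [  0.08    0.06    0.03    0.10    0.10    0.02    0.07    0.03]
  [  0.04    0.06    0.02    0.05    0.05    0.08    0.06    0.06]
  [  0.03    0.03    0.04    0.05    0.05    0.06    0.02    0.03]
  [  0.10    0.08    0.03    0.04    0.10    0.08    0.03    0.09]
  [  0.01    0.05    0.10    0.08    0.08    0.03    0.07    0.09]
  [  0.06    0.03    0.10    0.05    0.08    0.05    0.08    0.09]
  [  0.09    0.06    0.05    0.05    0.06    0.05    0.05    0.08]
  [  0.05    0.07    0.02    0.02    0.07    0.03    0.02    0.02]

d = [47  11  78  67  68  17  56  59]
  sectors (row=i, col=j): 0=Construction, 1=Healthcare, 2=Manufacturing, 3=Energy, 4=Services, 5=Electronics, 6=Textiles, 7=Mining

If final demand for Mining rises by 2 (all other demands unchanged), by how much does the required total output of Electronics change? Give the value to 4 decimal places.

0.2947

Form M = I − A:
  [  0.92   -0.06   -0.03   -0.10   -0.10   -0.02   -0.07   -0.03]
  [ -0.04    0.94   -0.02   -0.05   -0.05   -0.08   -0.06   -0.06]
  [ -0.03   -0.03    0.96   -0.05   -0.05   -0.06   -0.02   -0.03]
  [ -0.10   -0.08   -0.03    0.96   -0.10   -0.08   -0.03   -0.09]
  [ -0.01   -0.05   -0.10   -0.08    0.92   -0.03   -0.07   -0.09]
  [ -0.06   -0.03   -0.10   -0.05   -0.08    0.95   -0.08   -0.09]
  [ -0.09   -0.06   -0.05   -0.05   -0.06   -0.05    0.95   -0.08]
  [ -0.05   -0.07   -0.02   -0.02   -0.07   -0.03   -0.02    0.98]
Leontief inverse L = M⁻¹:
  [  1.1334    0.1130    0.0751    0.1534    0.1702    0.0654    0.1170    0.0892]
  [  0.0845    1.1030    0.0595    0.0920    0.1075    0.1183    0.1002    0.1093]
  [  0.0616    0.0609    1.0703    0.0816    0.0930    0.0885    0.0492    0.0666]
  [  0.1544    0.1358    0.0810    1.0978    0.1758    0.1269    0.0831    0.1509]
  [  0.0591    0.1005    0.1440    0.1272    1.1455    0.0761    0.1116    0.1453]
  [  0.1131    0.0828    0.1480    0.1031    0.1508    1.0961    0.1265    0.1474]
  [  0.1404    0.1099    0.0924    0.1003    0.1267    0.0923    1.0949    0.1326]
  [  0.0788    0.1005    0.0483    0.0528    0.1109    0.0571    0.0500    1.0548]
Total output x = L · d:
  x_0 = 1.1334·47 + 0.1130·11 + 0.0751·78 + 0.1534·67 + 0.1702·68 + 0.0654·17 + 0.1170·56 + 0.0892·59 = 95.1450
  x_1 = 0.0845·47 + 1.1030·11 + 0.0595·78 + 0.0920·67 + 0.1075·68 + 0.1183·17 + 0.1002·56 + 0.1093·59 = 48.2917
  x_2 = 0.0616·47 + 0.0609·11 + 1.0703·78 + 0.0816·67 + 0.0930·68 + 0.0885·17 + 0.0492·56 + 0.0666·59 = 107.0332
  x_3 = 0.1544·47 + 0.1358·11 + 0.0810·78 + 1.0978·67 + 0.1758·68 + 0.1269·17 + 0.0831·56 + 0.1509·59 = 116.2939
  x_4 = 0.0591·47 + 0.1005·11 + 0.1440·78 + 0.1272·67 + 1.1455·68 + 0.0761·17 + 0.1116·56 + 0.1453·59 = 117.6482
  x_5 = 0.1131·47 + 0.0828·11 + 0.1480·78 + 0.1031·67 + 0.1508·68 + 1.0961·17 + 0.1265·56 + 0.1474·59 = 69.3483
  x_6 = 0.1404·47 + 0.1099·11 + 0.0924·78 + 0.1003·67 + 0.1267·68 + 0.0923·17 + 1.0949·56 + 0.1326·59 = 101.0585
  x_7 = 0.0788·47 + 0.1005·11 + 0.0483·78 + 0.0528·67 + 0.1109·68 + 0.0571·17 + 0.0500·56 + 1.0548·59 = 85.6543
Δx_5 = L[5,7] · Δd_7 = 0.1474 · 2 = 0.2947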